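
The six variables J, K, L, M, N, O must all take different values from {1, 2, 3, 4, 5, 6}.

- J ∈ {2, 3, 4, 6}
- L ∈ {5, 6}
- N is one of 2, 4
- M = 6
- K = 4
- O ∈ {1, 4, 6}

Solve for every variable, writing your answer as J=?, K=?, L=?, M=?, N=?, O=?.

J=3, K=4, L=5, M=6, N=2, O=1

K must be 4 (only option left). So J, N, O can't be 4.
M has just one choice, so M = 6. Strike 6 from J, L, O.
That leaves N = 2. So J can't be 2.
O must be 1 (only option left).
That leaves J = 3.
That leaves L = 5.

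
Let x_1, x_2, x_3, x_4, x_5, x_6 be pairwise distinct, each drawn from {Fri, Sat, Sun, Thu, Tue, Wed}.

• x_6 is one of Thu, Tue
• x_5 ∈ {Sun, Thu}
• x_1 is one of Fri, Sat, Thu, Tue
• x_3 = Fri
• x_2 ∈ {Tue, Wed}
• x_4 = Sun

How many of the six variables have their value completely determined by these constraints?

x_3 has just one choice, so x_3 = Fri. Eliminate Fri elsewhere: x_1.
x_4 has just one choice, so x_4 = Sun. Strike Sun from x_5.
That leaves x_5 = Thu. So x_1, x_6 can't be Thu.
That leaves x_6 = Tue. Strike Tue from x_1, x_2.
x_1's domain is down to {Sat}, so x_1 = Sat.
x_2 must be Wed (only option left).
Every variable is fixed: x_1=Sat, x_2=Wed, x_3=Fri, x_4=Sun, x_5=Thu, x_6=Tue. That makes 6.

6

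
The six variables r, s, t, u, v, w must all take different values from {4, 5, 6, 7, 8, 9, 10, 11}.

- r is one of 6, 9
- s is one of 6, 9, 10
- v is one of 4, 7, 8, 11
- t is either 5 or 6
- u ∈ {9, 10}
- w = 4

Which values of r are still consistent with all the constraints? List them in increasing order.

6, 9

w has just one choice, so w = 4. So v can't be 4.
The 3 variables r, s, u are confined to {6, 9, 10}, which locks those values in; drop them from t.
That leaves t = 5.
No further eliminations apply; r can still be any of 6, 9.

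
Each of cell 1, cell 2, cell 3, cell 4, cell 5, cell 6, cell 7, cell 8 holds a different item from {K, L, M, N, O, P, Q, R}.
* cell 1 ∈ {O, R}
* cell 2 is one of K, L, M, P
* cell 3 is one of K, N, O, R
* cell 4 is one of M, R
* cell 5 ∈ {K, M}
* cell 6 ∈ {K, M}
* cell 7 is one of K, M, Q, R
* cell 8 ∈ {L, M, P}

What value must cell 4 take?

Among the 8 variables, N fits only cell 3 (and all 8 values in {K, L, M, N, O, P, Q, R} must be used), so cell 3 = N.
The 7 still-open variables together cover exactly {K, L, M, O, P, Q, R} — 7 values for 7 variables — and O appears only in cell 1's list, so cell 1 = O.
The 6 still-open variables draw from only 6 values {K, L, M, P, Q, R}, so each is used; only cell 7 can be Q, hence cell 7 = Q.
The 5 still-open variables together cover exactly {K, L, M, P, R} — 5 values for 5 variables — and R appears only in cell 4's list, so cell 4 = R.

R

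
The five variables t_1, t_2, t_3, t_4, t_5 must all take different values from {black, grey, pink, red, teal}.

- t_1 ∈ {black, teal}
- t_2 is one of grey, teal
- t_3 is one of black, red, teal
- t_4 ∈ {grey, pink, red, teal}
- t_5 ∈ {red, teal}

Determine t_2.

The 5 variables draw from only 5 values {black, grey, pink, red, teal}, so each is used; only t_4 can be pink, hence t_4 = pink.
The 4 still-open variables together cover exactly {black, grey, red, teal} — 4 values for 4 variables — and grey appears only in t_2's list, so t_2 = grey.

grey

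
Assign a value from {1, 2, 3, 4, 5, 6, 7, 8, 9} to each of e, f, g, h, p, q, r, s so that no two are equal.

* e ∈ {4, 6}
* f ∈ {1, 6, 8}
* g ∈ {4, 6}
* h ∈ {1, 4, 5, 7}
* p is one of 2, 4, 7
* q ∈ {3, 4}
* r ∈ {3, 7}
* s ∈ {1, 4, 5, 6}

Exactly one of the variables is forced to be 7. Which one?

r

Among the 8 variables, 2 fits only p (and all 8 values in {1, 2, 3, 4, 5, 6, 7, 8} must be used), so p = 2.
The 7 still-open variables draw from only 7 values {1, 3, 4, 5, 6, 7, 8}, so each is used; only f can be 8, hence f = 8.
e and g share exactly the 2 values {4, 6}; by pigeonhole those values go to them, so strike 4, 6 from h, q, s.
q must be 3 (only option left). So r can't be 3.
So 7 goes to r.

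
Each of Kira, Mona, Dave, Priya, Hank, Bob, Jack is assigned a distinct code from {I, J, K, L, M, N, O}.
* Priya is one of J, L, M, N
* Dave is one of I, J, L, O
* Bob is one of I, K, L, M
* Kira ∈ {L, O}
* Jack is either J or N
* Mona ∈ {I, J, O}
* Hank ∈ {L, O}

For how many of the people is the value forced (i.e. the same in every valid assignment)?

3

Among the 7 variables, K fits only Bob (and all 7 values in {I, J, K, L, M, N, O} must be used), so Bob = K.
Among the 6 still-open variables, M fits only Priya (and all 6 values in {I, J, L, M, N, O} must be used), so Priya = M.
Among the 5 still-open variables, N fits only Jack (and all 5 values in {I, J, L, N, O} must be used), so Jack = N.
The 2 variables Kira and Hank are confined to {L, O}, which locks those values in; drop them from Mona, Dave.
Determined: Priya=M, Bob=K, Jack=N. The other people each still have more than one consistent value. That makes 3.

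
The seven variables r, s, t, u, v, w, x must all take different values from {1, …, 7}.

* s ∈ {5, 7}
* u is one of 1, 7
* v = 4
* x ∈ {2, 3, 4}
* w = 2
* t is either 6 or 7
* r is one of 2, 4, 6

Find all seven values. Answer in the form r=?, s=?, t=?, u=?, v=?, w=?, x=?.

v must be 4 (only option left). So r, x can't be 4.
w must be 2 (only option left). Remove 2 from r, x.
x must be 3 (only option left).
r's domain is down to {6}, so r = 6. So t can't be 6.
That leaves t = 7. Eliminate 7 elsewhere: s, u.
u's domain is down to {1}, so u = 1.
s must be 5 (only option left).

r=6, s=5, t=7, u=1, v=4, w=2, x=3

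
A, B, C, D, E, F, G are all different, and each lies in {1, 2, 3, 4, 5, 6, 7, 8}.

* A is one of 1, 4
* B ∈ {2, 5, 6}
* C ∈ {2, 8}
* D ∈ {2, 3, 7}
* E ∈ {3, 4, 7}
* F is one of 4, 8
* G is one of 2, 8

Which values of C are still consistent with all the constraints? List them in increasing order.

2, 8

The 2 variables C and G are confined to {2, 8}, which locks those values in; drop them from B, D, F.
F must be 4 (only option left). Strike 4 from A, E.
A has just one choice, so A = 1.
No further eliminations apply; C can still be any of 2, 8.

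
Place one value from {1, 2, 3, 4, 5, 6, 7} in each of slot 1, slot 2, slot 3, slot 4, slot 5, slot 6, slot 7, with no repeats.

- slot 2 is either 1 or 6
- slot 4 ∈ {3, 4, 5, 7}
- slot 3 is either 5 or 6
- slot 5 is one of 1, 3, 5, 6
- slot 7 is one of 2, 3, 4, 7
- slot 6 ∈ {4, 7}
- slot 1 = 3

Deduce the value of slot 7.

slot 1 has just one choice, so slot 1 = 3. Eliminate 3 elsewhere: slot 4, slot 5, slot 7.
The 6 still-open variables together cover exactly {1, 2, 4, 5, 6, 7} — 6 values for 6 variables — and 2 appears only in slot 7's list, so slot 7 = 2.

2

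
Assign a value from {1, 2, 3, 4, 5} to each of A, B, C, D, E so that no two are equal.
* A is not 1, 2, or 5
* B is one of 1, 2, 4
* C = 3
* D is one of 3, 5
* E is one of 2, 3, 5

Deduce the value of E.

2

C must be 3 (only option left). Strike 3 from A, D, E.
D must be 5 (only option left). Eliminate 5 elsewhere: E.
So E = 2.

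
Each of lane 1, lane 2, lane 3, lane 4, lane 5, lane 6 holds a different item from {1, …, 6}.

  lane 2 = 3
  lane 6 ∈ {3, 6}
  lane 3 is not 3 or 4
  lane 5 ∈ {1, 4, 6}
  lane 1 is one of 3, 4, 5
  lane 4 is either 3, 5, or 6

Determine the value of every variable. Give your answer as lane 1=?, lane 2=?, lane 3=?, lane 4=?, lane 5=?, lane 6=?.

lane 1=4, lane 2=3, lane 3=2, lane 4=5, lane 5=1, lane 6=6

lane 2 has just one choice, so lane 2 = 3. Remove 3 from lane 1, lane 4, lane 6.
lane 6 has just one choice, so lane 6 = 6. Eliminate 6 elsewhere: lane 3, lane 4, lane 5.
That leaves lane 4 = 5. So lane 1, lane 3 can't be 5.
lane 1 has just one choice, so lane 1 = 4. Remove 4 from lane 5.
That leaves lane 5 = 1. Remove 1 from lane 3.
That leaves lane 3 = 2.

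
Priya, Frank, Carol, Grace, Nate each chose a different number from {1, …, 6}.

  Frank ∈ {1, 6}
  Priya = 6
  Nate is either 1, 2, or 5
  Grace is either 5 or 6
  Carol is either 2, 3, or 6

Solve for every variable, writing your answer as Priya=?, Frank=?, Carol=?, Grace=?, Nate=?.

Priya=6, Frank=1, Carol=3, Grace=5, Nate=2

Priya has just one choice, so Priya = 6. Strike 6 from Frank, Carol, Grace.
Frank's domain is down to {1}, so Frank = 1. Eliminate 1 elsewhere: Nate.
That leaves Grace = 5. Eliminate 5 elsewhere: Nate.
Nate has just one choice, so Nate = 2. So Carol can't be 2.
That leaves Carol = 3.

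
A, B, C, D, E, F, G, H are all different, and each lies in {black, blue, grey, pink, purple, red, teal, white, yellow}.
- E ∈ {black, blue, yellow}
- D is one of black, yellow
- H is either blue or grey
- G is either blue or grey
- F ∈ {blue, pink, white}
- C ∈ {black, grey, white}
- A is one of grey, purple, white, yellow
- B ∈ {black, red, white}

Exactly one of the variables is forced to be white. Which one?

C

The 8 variables draw from only 8 values {black, blue, grey, pink, purple, red, white, yellow}, so each is used; only F can be pink, hence F = pink.
Among the 7 still-open variables, purple fits only A (and all 7 values in {black, blue, grey, purple, red, white, yellow} must be used), so A = purple.
Among the 6 still-open variables, red fits only B (and all 6 values in {black, blue, grey, red, white, yellow} must be used), so B = red.
The 5 still-open variables draw from only 5 values {black, blue, grey, white, yellow}, so each is used; only C can be white, hence C = white.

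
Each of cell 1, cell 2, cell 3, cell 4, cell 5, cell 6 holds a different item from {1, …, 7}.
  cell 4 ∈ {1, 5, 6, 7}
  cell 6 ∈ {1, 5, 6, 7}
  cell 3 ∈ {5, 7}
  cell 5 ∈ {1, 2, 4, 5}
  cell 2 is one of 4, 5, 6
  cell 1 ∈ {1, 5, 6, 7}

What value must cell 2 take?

The 6 variables draw from only 6 values {1, 2, 4, 5, 6, 7}, so each is used; only cell 5 can be 2, hence cell 5 = 2.
The 5 still-open variables draw from only 5 values {1, 4, 5, 6, 7}, so each is used; only cell 2 can be 4, hence cell 2 = 4.

4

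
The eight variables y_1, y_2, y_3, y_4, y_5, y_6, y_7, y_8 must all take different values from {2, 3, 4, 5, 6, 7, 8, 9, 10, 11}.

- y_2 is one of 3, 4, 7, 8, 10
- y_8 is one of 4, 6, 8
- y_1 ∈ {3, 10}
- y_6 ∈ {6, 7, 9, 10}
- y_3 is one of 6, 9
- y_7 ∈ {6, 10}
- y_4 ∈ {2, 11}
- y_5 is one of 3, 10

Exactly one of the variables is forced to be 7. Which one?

y_6

y_1 and y_5 between them cover only {3, 10} — a naked pair. Remove those values from y_2, y_6, y_7.
y_7 has just one choice, so y_7 = 6. Eliminate 6 elsewhere: y_3, y_6, y_8.
That leaves y_3 = 9. So y_6 can't be 9.
So 7 goes to y_6.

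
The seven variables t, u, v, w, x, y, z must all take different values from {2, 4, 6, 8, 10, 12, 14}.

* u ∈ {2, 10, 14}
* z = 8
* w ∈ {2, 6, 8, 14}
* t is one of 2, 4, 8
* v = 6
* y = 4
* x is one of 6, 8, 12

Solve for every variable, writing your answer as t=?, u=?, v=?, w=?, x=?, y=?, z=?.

t=2, u=10, v=6, w=14, x=12, y=4, z=8

v must be 6 (only option left). So w, x can't be 6.
y has just one choice, so y = 4. So t can't be 4.
That leaves z = 8. Remove 8 from t, w, x.
t must be 2 (only option left). Eliminate 2 elsewhere: u, w.
w must be 14 (only option left). Eliminate 14 elsewhere: u.
x has just one choice, so x = 12.
u has just one choice, so u = 10.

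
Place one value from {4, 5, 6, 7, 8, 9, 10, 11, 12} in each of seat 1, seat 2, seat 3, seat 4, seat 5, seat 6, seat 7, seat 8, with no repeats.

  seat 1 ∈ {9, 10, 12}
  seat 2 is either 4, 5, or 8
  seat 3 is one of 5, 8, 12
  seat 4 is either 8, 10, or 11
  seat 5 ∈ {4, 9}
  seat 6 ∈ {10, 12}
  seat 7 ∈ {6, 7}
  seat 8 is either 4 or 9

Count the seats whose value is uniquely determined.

1

seat 5 and seat 8 between them cover only {4, 9} — a naked pair. Remove those values from seat 1, seat 2.
seat 1 and seat 6 share exactly the 2 values {10, 12}; by pigeonhole those values go to them, so strike 10, 12 from seat 3, seat 4.
seat 2 and seat 3 share exactly the 2 values {5, 8}; by pigeonhole those values go to them, so strike 5, 8 from seat 4.
seat 4's domain is down to {11}, so seat 4 = 11.
Determined: seat 4=11. The other seats each still have more than one consistent value. That makes 1.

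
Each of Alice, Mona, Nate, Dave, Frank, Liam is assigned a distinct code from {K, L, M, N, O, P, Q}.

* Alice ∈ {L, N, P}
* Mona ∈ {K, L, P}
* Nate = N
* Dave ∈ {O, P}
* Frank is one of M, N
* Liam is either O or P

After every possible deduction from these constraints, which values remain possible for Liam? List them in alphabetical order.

Nate's domain is down to {N}, so Nate = N. Strike N from Alice, Frank.
Frank has just one choice, so Frank = M.
Among the 4 still-open variables, K fits only Mona (and all 4 values in {K, L, O, P} must be used), so Mona = K.
The 3 still-open variables draw from only 3 values {L, O, P}, so each is used; only Alice can be L, hence Alice = L.
No further eliminations apply; Liam can still be any of O, P.

O, P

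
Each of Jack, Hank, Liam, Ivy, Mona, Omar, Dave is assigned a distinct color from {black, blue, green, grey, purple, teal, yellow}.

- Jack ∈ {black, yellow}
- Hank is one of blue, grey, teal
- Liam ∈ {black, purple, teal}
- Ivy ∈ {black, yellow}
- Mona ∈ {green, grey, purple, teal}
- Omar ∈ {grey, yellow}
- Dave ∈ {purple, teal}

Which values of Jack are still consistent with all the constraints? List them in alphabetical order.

black, yellow

Among the 7 variables, blue fits only Hank (and all 7 values in {black, blue, green, grey, purple, teal, yellow} must be used), so Hank = blue.
The 6 still-open variables together cover exactly {black, green, grey, purple, teal, yellow} — 6 values for 6 variables — and green appears only in Mona's list, so Mona = green.
The 5 still-open variables together cover exactly {black, grey, purple, teal, yellow} — 5 values for 5 variables — and grey appears only in Omar's list, so Omar = grey.
Jack and Ivy between them cover only {black, yellow} — a naked pair. Remove those values from Liam.
No further eliminations apply; Jack can still be any of black, yellow.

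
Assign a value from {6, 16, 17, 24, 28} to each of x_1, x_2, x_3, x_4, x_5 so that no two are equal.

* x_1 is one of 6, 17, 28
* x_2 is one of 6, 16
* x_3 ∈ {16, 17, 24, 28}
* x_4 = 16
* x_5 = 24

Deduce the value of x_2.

6

x_4's domain is down to {16}, so x_4 = 16. Eliminate 16 elsewhere: x_2, x_3.
So x_2 = 6.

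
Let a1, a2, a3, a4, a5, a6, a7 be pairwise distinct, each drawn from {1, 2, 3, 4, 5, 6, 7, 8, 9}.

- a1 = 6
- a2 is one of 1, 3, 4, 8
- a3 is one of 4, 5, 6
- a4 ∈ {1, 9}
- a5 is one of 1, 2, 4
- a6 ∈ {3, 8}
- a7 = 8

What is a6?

3

a1 has just one choice, so a1 = 6. Eliminate 6 elsewhere: a3.
a7 must be 8 (only option left). Strike 8 from a2, a6.
So a6 = 3.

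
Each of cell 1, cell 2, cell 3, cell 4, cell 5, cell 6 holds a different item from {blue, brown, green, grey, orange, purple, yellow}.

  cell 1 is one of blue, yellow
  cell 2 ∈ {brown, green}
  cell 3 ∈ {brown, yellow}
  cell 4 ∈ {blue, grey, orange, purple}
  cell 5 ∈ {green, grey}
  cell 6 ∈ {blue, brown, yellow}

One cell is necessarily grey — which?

The 3 variables cell 1, cell 3, cell 6 are confined to {blue, brown, yellow}, which locks those values in; drop them from cell 2, cell 4.
cell 2's domain is down to {green}, so cell 2 = green. Eliminate green elsewhere: cell 5.
So grey goes to cell 5.

cell 5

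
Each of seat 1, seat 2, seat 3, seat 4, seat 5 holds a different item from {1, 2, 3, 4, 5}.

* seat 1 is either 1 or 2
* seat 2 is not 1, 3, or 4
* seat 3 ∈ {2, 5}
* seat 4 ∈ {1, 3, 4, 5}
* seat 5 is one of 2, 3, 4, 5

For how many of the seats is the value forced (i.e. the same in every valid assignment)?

The 2 variables seat 2 and seat 3 are confined to {2, 5}, which locks those values in; drop them from seat 1, seat 4, seat 5.
seat 1 must be 1 (only option left). Eliminate 1 elsewhere: seat 4.
Determined: seat 1=1. The other seats each still have more than one consistent value. That makes 1.

1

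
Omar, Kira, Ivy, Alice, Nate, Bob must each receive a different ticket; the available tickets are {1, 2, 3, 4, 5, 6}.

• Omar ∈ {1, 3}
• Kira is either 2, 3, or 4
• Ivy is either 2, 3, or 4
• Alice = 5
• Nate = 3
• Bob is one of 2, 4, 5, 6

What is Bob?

6

Alice must be 5 (only option left). Remove 5 from Bob.
Nate has just one choice, so Nate = 3. So Omar, Kira, Ivy can't be 3.
Omar must be 1 (only option left).
The 3 still-open variables draw from only 3 values {2, 4, 6}, so each is used; only Bob can be 6, hence Bob = 6.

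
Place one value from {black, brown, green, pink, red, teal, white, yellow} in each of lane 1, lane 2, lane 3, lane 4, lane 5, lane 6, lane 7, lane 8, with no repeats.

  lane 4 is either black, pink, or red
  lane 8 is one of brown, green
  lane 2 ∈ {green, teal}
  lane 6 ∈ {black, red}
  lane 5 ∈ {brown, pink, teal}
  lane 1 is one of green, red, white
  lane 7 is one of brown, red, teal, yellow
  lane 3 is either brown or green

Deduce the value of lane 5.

The 8 variables together cover exactly {black, brown, green, pink, red, teal, white, yellow} — 8 values for 8 variables — and white appears only in lane 1's list, so lane 1 = white.
The 7 still-open variables together cover exactly {black, brown, green, pink, red, teal, yellow} — 7 values for 7 variables — and yellow appears only in lane 7's list, so lane 7 = yellow.
lane 3 and lane 8 between them cover only {brown, green} — a naked pair. Remove those values from lane 2, lane 5.
lane 2 has just one choice, so lane 2 = teal. Remove teal from lane 5.
So lane 5 = pink.

pink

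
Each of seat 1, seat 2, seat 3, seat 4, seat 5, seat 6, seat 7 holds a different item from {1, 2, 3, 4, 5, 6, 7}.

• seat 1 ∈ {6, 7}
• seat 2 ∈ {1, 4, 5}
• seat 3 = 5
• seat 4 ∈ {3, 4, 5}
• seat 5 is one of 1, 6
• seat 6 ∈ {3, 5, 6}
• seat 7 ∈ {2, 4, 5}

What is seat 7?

seat 3's domain is down to {5}, so seat 3 = 5. Eliminate 5 elsewhere: seat 2, seat 4, seat 6, seat 7.
The 6 still-open variables together cover exactly {1, 2, 3, 4, 6, 7} — 6 values for 6 variables — and 2 appears only in seat 7's list, so seat 7 = 2.

2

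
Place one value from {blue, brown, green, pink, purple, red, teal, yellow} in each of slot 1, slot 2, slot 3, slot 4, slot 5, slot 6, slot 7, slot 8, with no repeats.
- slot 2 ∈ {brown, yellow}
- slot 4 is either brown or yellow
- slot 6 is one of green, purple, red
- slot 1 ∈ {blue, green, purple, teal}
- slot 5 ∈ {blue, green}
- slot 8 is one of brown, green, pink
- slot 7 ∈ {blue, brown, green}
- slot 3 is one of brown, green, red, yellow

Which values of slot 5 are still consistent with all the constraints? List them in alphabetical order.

Among the 8 variables, pink fits only slot 8 (and all 8 values in {blue, brown, green, pink, purple, red, teal, yellow} must be used), so slot 8 = pink.
The 7 still-open variables together cover exactly {blue, brown, green, purple, red, teal, yellow} — 7 values for 7 variables — and teal appears only in slot 1's list, so slot 1 = teal.
Among the 6 still-open variables, purple fits only slot 6 (and all 6 values in {blue, brown, green, purple, red, yellow} must be used), so slot 6 = purple.
The 5 still-open variables together cover exactly {blue, brown, green, red, yellow} — 5 values for 5 variables — and red appears only in slot 3's list, so slot 3 = red.
The 2 variables slot 2 and slot 4 are confined to {brown, yellow}, which locks those values in; drop them from slot 7.
No further eliminations apply; slot 5 can still be any of blue, green.

blue, green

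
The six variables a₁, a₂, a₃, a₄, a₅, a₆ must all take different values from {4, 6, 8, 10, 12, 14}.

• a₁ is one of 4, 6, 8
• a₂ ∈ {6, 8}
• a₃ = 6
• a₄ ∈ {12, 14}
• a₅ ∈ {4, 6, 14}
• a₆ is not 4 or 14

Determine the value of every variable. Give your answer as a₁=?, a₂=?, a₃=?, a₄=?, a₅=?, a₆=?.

a₁=4, a₂=8, a₃=6, a₄=12, a₅=14, a₆=10

a₃'s domain is down to {6}, so a₃ = 6. Eliminate 6 elsewhere: a₁, a₂, a₅, a₆.
a₂ has just one choice, so a₂ = 8. So a₁, a₆ can't be 8.
a₁ has just one choice, so a₁ = 4. Strike 4 from a₅.
That leaves a₅ = 14. Remove 14 from a₄.
a₄ must be 12 (only option left). Eliminate 12 elsewhere: a₆.
That leaves a₆ = 10.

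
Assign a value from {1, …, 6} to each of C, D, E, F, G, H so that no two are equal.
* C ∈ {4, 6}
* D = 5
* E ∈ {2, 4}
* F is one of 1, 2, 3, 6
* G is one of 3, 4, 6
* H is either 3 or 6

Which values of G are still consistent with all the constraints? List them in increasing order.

3, 4, 6

D's domain is down to {5}, so D = 5.
Among the 5 still-open variables, 1 fits only F (and all 5 values in {1, 2, 3, 4, 6} must be used), so F = 1.
The 4 still-open variables together cover exactly {2, 3, 4, 6} — 4 values for 4 variables — and 2 appears only in E's list, so E = 2.
No further eliminations apply; G can still be any of 3, 4, 6.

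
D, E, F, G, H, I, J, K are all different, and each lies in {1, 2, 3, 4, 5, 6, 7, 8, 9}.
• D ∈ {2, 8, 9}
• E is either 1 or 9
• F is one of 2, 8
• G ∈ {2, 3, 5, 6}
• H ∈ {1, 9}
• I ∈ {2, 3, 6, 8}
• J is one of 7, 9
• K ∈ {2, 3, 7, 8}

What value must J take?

Among the 8 variables, 5 fits only G (and all 8 values in {1, 2, 3, 5, 6, 7, 8, 9} must be used), so G = 5.
Among the 7 still-open variables, 6 fits only I (and all 7 values in {1, 2, 3, 6, 7, 8, 9} must be used), so I = 6.
Among the 6 still-open variables, 3 fits only K (and all 6 values in {1, 2, 3, 7, 8, 9} must be used), so K = 3.
The 5 still-open variables together cover exactly {1, 2, 7, 8, 9} — 5 values for 5 variables — and 7 appears only in J's list, so J = 7.

7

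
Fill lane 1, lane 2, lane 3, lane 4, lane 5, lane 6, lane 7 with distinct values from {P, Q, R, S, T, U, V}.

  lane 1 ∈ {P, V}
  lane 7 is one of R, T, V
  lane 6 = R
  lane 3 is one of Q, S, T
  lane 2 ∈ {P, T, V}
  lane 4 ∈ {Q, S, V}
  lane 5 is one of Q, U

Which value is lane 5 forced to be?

U

lane 6's domain is down to {R}, so lane 6 = R. Remove R from lane 7.
The 6 still-open variables together cover exactly {P, Q, S, T, U, V} — 6 values for 6 variables — and U appears only in lane 5's list, so lane 5 = U.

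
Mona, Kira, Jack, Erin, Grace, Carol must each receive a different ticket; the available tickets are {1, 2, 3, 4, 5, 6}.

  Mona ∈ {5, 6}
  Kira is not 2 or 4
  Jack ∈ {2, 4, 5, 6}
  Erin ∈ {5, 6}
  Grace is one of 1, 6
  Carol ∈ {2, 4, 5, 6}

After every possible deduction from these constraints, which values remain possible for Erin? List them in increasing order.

The 6 variables draw from only 6 values {1, 2, 3, 4, 5, 6}, so each is used; only Kira can be 3, hence Kira = 3.
Among the 5 still-open variables, 1 fits only Grace (and all 5 values in {1, 2, 4, 5, 6} must be used), so Grace = 1.
Mona and Erin share exactly the 2 values {5, 6}; by pigeonhole those values go to them, so strike 5, 6 from Jack, Carol.
No further eliminations apply; Erin can still be any of 5, 6.

5, 6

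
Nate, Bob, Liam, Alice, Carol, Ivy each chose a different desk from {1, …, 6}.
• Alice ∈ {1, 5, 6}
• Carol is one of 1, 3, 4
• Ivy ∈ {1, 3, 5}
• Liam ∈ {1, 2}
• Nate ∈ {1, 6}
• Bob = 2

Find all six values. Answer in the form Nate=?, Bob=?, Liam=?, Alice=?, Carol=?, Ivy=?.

Bob has just one choice, so Bob = 2. Remove 2 from Liam.
Liam must be 1 (only option left). So Nate, Alice, Carol, Ivy can't be 1.
That leaves Nate = 6. Eliminate 6 elsewhere: Alice.
Alice's domain is down to {5}, so Alice = 5. So Ivy can't be 5.
Ivy's domain is down to {3}, so Ivy = 3. Eliminate 3 elsewhere: Carol.
That leaves Carol = 4.

Nate=6, Bob=2, Liam=1, Alice=5, Carol=4, Ivy=3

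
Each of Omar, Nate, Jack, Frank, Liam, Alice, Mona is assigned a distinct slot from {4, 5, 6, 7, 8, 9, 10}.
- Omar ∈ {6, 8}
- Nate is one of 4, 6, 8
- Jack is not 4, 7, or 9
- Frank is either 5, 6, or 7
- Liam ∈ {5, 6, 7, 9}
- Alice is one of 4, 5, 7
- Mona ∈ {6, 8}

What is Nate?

The 7 variables draw from only 7 values {4, 5, 6, 7, 8, 9, 10}, so each is used; only Liam can be 9, hence Liam = 9.
The 6 still-open variables together cover exactly {4, 5, 6, 7, 8, 10} — 6 values for 6 variables — and 10 appears only in Jack's list, so Jack = 10.
Omar and Mona share exactly the 2 values {6, 8}; by pigeonhole those values go to them, so strike 6, 8 from Nate, Frank.
So Nate = 4.

4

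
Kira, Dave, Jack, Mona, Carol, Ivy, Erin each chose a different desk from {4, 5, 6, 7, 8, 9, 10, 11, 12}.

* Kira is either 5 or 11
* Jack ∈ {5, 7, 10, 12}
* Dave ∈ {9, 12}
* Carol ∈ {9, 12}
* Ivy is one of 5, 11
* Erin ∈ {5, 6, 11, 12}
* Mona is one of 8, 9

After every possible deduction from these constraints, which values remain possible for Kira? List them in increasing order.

5, 11

The 2 variables Kira and Ivy are confined to {5, 11}, which locks those values in; drop them from Jack, Erin.
Dave and Carol between them cover only {9, 12} — a naked pair. Remove those values from Jack, Mona, Erin.
Mona has just one choice, so Mona = 8.
Erin has just one choice, so Erin = 6.
No further eliminations apply; Kira can still be any of 5, 11.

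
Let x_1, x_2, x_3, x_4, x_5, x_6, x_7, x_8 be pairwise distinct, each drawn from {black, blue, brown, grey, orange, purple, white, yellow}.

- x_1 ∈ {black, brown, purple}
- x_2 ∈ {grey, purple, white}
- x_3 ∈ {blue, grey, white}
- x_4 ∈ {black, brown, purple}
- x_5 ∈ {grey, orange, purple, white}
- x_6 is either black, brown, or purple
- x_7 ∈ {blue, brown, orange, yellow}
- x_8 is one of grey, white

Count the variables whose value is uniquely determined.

The 8 variables together cover exactly {black, blue, brown, grey, orange, purple, white, yellow} — 8 values for 8 variables — and yellow appears only in x_7's list, so x_7 = yellow.
Among the 7 still-open variables, blue fits only x_3 (and all 7 values in {black, blue, brown, grey, orange, purple, white} must be used), so x_3 = blue.
The 6 still-open variables draw from only 6 values {black, brown, grey, orange, purple, white}, so each is used; only x_5 can be orange, hence x_5 = orange.
The 3 variables x_1, x_4, x_6 are confined to {black, brown, purple}, which locks those values in; drop them from x_2.
Determined: x_3=blue, x_5=orange, x_7=yellow. The other variables each still have more than one consistent value. That makes 3.

3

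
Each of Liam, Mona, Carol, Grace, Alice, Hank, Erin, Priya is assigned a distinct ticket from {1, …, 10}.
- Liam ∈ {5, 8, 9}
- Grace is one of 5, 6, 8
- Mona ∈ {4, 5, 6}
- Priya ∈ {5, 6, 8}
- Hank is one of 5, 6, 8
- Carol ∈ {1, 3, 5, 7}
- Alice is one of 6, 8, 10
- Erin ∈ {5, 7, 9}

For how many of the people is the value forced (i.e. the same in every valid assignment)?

The 3 variables Grace, Hank, Priya are confined to {5, 6, 8}, which locks those values in; drop them from Liam, Mona, Carol, Alice, Erin.
That leaves Liam = 9. Strike 9 from Erin.
That leaves Mona = 4.
That leaves Alice = 10.
That leaves Erin = 7. So Carol can't be 7.
Determined: Liam=9, Mona=4, Alice=10, Erin=7. The other people each still have more than one consistent value. That makes 4.

4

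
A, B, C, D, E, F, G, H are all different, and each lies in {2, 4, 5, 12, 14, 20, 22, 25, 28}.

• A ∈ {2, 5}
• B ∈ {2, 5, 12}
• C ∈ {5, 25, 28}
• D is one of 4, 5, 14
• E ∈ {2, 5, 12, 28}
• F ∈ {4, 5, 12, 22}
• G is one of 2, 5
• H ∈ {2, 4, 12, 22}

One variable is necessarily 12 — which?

B

The 8 variables together cover exactly {2, 4, 5, 12, 14, 22, 25, 28} — 8 values for 8 variables — and 14 appears only in D's list, so D = 14.
The 7 still-open variables draw from only 7 values {2, 4, 5, 12, 22, 25, 28}, so each is used; only C can be 25, hence C = 25.
The 6 still-open variables together cover exactly {2, 4, 5, 12, 22, 28} — 6 values for 6 variables — and 28 appears only in E's list, so E = 28.
A and G share exactly the 2 values {2, 5}; by pigeonhole those values go to them, so strike 2, 5 from B, F, H.
So 12 goes to B.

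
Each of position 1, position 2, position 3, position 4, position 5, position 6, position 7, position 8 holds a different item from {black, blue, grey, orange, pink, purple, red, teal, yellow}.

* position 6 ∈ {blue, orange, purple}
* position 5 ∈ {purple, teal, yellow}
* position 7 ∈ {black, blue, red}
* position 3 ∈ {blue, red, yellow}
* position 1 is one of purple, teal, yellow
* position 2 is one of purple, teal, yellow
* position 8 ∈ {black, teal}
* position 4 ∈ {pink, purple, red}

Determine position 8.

black

The 8 variables together cover exactly {black, blue, orange, pink, purple, red, teal, yellow} — 8 values for 8 variables — and orange appears only in position 6's list, so position 6 = orange.
The 7 still-open variables draw from only 7 values {black, blue, pink, purple, red, teal, yellow}, so each is used; only position 4 can be pink, hence position 4 = pink.
position 1, position 2, position 5 between them cover only {purple, teal, yellow} — a naked triple. Remove those values from position 3, position 8.
So position 8 = black.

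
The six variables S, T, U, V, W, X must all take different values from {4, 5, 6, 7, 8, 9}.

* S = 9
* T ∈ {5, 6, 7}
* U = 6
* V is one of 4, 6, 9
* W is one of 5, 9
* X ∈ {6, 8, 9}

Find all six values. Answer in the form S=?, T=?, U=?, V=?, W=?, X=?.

S=9, T=7, U=6, V=4, W=5, X=8

S must be 9 (only option left). Strike 9 from V, W, X.
U has just one choice, so U = 6. So T, V, X can't be 6.
V's domain is down to {4}, so V = 4.
That leaves W = 5. Strike 5 from T.
X has just one choice, so X = 8.
T has just one choice, so T = 7.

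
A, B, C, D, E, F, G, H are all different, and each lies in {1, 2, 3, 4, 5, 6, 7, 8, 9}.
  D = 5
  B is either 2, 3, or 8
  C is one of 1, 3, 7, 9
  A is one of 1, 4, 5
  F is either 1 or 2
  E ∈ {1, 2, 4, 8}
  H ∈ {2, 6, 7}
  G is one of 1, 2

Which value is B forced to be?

D must be 5 (only option left). Remove 5 from A.
F and G share exactly the 2 values {1, 2}; by pigeonhole those values go to them, so strike 1, 2 from A, B, C, E, H.
That leaves A = 4. Remove 4 from E.
E must be 8 (only option left). Strike 8 from B.
So B = 3.

3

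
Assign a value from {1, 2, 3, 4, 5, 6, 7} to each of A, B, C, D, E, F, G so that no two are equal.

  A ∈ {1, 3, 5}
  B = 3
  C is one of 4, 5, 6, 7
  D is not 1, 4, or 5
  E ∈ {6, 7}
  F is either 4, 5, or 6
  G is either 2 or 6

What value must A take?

B's domain is down to {3}, so B = 3. Eliminate 3 elsewhere: A, D.
The 6 still-open variables together cover exactly {1, 2, 4, 5, 6, 7} — 6 values for 6 variables — and 1 appears only in A's list, so A = 1.

1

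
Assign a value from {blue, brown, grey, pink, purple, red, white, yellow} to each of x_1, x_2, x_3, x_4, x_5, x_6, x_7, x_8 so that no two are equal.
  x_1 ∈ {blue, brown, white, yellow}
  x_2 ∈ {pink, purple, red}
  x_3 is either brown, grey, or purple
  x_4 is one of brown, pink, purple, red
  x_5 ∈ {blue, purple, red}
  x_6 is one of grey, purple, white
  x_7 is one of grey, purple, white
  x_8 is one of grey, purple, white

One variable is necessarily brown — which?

x_3

Among the 8 variables, yellow fits only x_1 (and all 8 values in {blue, brown, grey, pink, purple, red, white, yellow} must be used), so x_1 = yellow.
Among the 7 still-open variables, blue fits only x_5 (and all 7 values in {blue, brown, grey, pink, purple, red, white} must be used), so x_5 = blue.
x_6, x_7, x_8 share exactly the 3 values {grey, purple, white}; by pigeonhole those values go to them, so strike grey, purple, white from x_2, x_3, x_4.
So brown goes to x_3.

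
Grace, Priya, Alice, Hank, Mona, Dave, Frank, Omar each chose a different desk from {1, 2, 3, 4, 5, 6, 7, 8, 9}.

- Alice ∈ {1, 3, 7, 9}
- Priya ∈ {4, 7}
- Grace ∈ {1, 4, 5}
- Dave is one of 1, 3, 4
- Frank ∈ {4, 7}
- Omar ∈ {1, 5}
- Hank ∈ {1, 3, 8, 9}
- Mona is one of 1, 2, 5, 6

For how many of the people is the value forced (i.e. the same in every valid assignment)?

3

The 2 variables Priya and Frank are confined to {4, 7}, which locks those values in; drop them from Grace, Alice, Dave.
Grace and Omar share exactly the 2 values {1, 5}; by pigeonhole those values go to them, so strike 1, 5 from Alice, Hank, Mona, Dave.
Dave must be 3 (only option left). So Alice, Hank can't be 3.
Alice must be 9 (only option left). Eliminate 9 elsewhere: Hank.
Hank must be 8 (only option left).
Determined: Alice=9, Hank=8, Dave=3. The other people each still have more than one consistent value. That makes 3.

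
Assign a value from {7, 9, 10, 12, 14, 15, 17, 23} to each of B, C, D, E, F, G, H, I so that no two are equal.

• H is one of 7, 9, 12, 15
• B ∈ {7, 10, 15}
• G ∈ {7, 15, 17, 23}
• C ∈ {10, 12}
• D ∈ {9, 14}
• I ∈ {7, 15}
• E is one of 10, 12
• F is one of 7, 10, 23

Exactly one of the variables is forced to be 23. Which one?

Among the 8 variables, 14 fits only D (and all 8 values in {7, 9, 10, 12, 14, 15, 17, 23} must be used), so D = 14.
The 7 still-open variables draw from only 7 values {7, 9, 10, 12, 15, 17, 23}, so each is used; only H can be 9, hence H = 9.
The 6 still-open variables draw from only 6 values {7, 10, 12, 15, 17, 23}, so each is used; only G can be 17, hence G = 17.
The 5 still-open variables together cover exactly {7, 10, 12, 15, 23} — 5 values for 5 variables — and 23 appears only in F's list, so F = 23.

F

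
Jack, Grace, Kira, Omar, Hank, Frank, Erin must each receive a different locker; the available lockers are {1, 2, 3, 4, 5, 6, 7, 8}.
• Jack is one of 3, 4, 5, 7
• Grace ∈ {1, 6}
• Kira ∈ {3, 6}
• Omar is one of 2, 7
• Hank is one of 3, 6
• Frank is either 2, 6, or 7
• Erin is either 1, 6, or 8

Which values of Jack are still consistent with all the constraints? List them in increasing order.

4, 5

The 2 variables Kira and Hank are confined to {3, 6}, which locks those values in; drop them from Jack, Grace, Frank, Erin.
Grace has just one choice, so Grace = 1. So Erin can't be 1.
Erin must be 8 (only option left).
Omar and Frank share exactly the 2 values {2, 7}; by pigeonhole those values go to them, so strike 2, 7 from Jack.
No further eliminations apply; Jack can still be any of 4, 5.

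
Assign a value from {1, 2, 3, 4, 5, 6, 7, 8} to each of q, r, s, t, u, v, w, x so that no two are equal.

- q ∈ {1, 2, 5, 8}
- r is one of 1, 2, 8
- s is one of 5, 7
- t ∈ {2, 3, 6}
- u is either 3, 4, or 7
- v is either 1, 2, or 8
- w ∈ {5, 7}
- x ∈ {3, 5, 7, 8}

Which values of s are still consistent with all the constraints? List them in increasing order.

The 8 variables draw from only 8 values {1, 2, 3, 4, 5, 6, 7, 8}, so each is used; only u can be 4, hence u = 4.
Among the 7 still-open variables, 6 fits only t (and all 7 values in {1, 2, 3, 5, 6, 7, 8} must be used), so t = 6.
The 6 still-open variables draw from only 6 values {1, 2, 3, 5, 7, 8}, so each is used; only x can be 3, hence x = 3.
s and w between them cover only {5, 7} — a naked pair. Remove those values from q.
No further eliminations apply; s can still be any of 5, 7.

5, 7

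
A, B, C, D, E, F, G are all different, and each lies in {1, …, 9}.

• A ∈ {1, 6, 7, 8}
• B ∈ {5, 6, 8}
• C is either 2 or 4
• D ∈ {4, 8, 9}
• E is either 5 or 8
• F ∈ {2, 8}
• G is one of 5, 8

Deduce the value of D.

9

E and G between them cover only {5, 8} — a naked pair. Remove those values from A, B, D, F.
B's domain is down to {6}, so B = 6. So A can't be 6.
That leaves F = 2. Strike 2 from C.
C has just one choice, so C = 4. Strike 4 from D.
So D = 9.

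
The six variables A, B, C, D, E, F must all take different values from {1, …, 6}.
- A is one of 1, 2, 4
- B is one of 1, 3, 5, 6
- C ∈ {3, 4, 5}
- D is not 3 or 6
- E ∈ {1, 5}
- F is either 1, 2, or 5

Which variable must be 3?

C

The 6 variables together cover exactly {1, 2, 3, 4, 5, 6} — 6 values for 6 variables — and 6 appears only in B's list, so B = 6.
The 5 still-open variables draw from only 5 values {1, 2, 3, 4, 5}, so each is used; only C can be 3, hence C = 3.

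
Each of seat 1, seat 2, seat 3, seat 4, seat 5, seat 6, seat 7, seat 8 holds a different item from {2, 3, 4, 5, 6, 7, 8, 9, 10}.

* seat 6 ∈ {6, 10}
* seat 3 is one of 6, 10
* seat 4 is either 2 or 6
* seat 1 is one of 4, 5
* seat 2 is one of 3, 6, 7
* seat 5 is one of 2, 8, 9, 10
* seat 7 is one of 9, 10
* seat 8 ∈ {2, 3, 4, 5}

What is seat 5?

8

The 2 variables seat 3 and seat 6 are confined to {6, 10}, which locks those values in; drop them from seat 2, seat 4, seat 5, seat 7.
seat 4's domain is down to {2}, so seat 4 = 2. So seat 5, seat 8 can't be 2.
seat 7 has just one choice, so seat 7 = 9. Eliminate 9 elsewhere: seat 5.
So seat 5 = 8.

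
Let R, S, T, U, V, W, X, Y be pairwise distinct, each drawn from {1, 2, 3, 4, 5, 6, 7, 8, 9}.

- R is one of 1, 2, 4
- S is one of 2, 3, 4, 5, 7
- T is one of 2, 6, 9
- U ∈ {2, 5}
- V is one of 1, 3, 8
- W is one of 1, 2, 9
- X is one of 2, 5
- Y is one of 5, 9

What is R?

4

U and X between them cover only {2, 5} — a naked pair. Remove those values from R, S, T, W, Y.
That leaves Y = 9. Strike 9 from T, W.
That leaves T = 6.
W has just one choice, so W = 1. Eliminate 1 elsewhere: R, V.
So R = 4.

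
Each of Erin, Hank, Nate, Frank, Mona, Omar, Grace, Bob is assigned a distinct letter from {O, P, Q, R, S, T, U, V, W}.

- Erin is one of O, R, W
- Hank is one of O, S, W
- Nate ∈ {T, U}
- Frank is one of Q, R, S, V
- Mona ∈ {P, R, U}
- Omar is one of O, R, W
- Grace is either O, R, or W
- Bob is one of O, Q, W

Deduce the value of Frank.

The 3 variables Erin, Omar, Grace are confined to {O, R, W}, which locks those values in; drop them from Hank, Frank, Mona, Bob.
Hank has just one choice, so Hank = S. Strike S from Frank.
Bob must be Q (only option left). So Frank can't be Q.
So Frank = V.

V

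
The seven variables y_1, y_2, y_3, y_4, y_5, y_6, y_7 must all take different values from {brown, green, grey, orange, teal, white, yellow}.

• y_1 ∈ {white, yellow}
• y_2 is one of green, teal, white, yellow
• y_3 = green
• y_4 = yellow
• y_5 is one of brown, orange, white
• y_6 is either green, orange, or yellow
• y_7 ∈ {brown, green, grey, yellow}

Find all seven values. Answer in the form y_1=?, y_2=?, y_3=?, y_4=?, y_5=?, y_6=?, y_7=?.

y_3 must be green (only option left). Remove green from y_2, y_6, y_7.
y_4 must be yellow (only option left). Strike yellow from y_1, y_2, y_6, y_7.
y_6 must be orange (only option left). Strike orange from y_5.
y_1's domain is down to {white}, so y_1 = white. Eliminate white elsewhere: y_2, y_5.
That leaves y_2 = teal.
That leaves y_5 = brown. Eliminate brown elsewhere: y_7.
y_7's domain is down to {grey}, so y_7 = grey.

y_1=white, y_2=teal, y_3=green, y_4=yellow, y_5=brown, y_6=orange, y_7=grey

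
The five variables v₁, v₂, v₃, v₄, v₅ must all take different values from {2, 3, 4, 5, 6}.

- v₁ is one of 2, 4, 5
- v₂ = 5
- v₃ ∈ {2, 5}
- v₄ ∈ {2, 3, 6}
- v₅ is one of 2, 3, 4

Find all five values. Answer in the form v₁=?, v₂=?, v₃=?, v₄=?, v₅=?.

v₁=4, v₂=5, v₃=2, v₄=6, v₅=3

v₂'s domain is down to {5}, so v₂ = 5. Eliminate 5 elsewhere: v₁, v₃.
v₃ has just one choice, so v₃ = 2. Remove 2 from v₁, v₄, v₅.
v₁'s domain is down to {4}, so v₁ = 4. Eliminate 4 elsewhere: v₅.
v₅ has just one choice, so v₅ = 3. Eliminate 3 elsewhere: v₄.
That leaves v₄ = 6.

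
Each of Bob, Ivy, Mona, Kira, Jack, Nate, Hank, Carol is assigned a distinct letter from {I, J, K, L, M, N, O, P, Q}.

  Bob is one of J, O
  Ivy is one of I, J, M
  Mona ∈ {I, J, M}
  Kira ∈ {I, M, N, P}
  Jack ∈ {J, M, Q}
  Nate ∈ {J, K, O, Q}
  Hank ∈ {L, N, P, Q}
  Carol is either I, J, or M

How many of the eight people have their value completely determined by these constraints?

Ivy, Mona, Carol between them cover only {I, J, M} — a naked triple. Remove those values from Bob, Kira, Jack, Nate.
Bob's domain is down to {O}, so Bob = O. Eliminate O elsewhere: Nate.
Jack must be Q (only option left). Remove Q from Nate, Hank.
That leaves Nate = K.
Determined: Bob=O, Jack=Q, Nate=K. The other people each still have more than one consistent value. That makes 3.

3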